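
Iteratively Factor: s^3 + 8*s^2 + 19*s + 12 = (s + 3)*(s^2 + 5*s + 4) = (s + 3)*(s + 4)*(s + 1)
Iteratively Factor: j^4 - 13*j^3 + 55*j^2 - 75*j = (j - 5)*(j^3 - 8*j^2 + 15*j) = (j - 5)*(j - 3)*(j^2 - 5*j) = j*(j - 5)*(j - 3)*(j - 5)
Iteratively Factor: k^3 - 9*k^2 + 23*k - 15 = (k - 1)*(k^2 - 8*k + 15) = (k - 3)*(k - 1)*(k - 5)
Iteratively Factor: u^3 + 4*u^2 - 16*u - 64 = (u - 4)*(u^2 + 8*u + 16) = (u - 4)*(u + 4)*(u + 4)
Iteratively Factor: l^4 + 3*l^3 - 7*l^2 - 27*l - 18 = (l + 3)*(l^3 - 7*l - 6) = (l + 1)*(l + 3)*(l^2 - l - 6) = (l + 1)*(l + 2)*(l + 3)*(l - 3)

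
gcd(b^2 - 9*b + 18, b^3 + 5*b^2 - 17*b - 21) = b - 3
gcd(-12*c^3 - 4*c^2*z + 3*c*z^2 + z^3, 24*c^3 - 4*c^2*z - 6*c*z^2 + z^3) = -4*c^2 + z^2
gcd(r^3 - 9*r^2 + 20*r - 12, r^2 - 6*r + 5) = r - 1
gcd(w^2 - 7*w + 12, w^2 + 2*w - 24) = w - 4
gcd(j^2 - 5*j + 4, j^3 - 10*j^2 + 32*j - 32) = j - 4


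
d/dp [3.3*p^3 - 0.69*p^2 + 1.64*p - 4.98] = 9.9*p^2 - 1.38*p + 1.64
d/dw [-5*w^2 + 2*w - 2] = 2 - 10*w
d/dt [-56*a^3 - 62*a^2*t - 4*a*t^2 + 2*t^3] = -62*a^2 - 8*a*t + 6*t^2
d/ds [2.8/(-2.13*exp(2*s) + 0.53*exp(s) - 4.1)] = (11.928*exp(s) - 1.484)*exp(s)/(2.13*exp(2*s) - 0.53*exp(s) + 4.1)^2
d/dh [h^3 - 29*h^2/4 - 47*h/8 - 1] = 3*h^2 - 29*h/2 - 47/8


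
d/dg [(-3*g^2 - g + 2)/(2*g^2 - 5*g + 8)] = (17*g^2 - 56*g + 2)/(4*g^4 - 20*g^3 + 57*g^2 - 80*g + 64)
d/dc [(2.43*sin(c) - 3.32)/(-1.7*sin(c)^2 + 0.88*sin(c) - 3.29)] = (4.131*sin(c)^2 - 11.288*sin(c) - 5.0731)*cos(c)/(2.89*sin(c)^4 - 2.992*sin(c)^3 + 11.9604*sin(c)^2 - 5.7904*sin(c) + 10.8241)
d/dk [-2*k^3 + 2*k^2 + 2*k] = -6*k^2 + 4*k + 2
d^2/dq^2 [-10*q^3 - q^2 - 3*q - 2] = -60*q - 2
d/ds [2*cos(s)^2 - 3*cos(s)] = (3 - 4*cos(s))*sin(s)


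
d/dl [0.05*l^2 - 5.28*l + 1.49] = 0.1*l - 5.28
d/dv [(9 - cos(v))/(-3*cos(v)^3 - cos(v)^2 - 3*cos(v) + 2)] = (-27*cos(v)/2 - 40*cos(2*v) + 3*cos(3*v)/2 - 65)*sin(v)/(3*cos(v)^3 + cos(v)^2 + 3*cos(v) - 2)^2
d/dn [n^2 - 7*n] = 2*n - 7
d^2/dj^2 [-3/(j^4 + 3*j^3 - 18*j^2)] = 6*(3*(j^2 + 3*j - 18)*(2*j^2 + 3*j - 6) - (4*j^2 + 9*j - 36)^2)/(j^4*(j^2 + 3*j - 18)^3)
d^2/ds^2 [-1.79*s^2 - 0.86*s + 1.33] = -3.58000000000000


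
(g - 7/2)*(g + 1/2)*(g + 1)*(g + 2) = g^4 - 35*g^2/4 - 45*g/4 - 7/2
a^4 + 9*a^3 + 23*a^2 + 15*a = a*(a + 1)*(a + 3)*(a + 5)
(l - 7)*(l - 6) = l^2 - 13*l + 42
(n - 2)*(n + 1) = n^2 - n - 2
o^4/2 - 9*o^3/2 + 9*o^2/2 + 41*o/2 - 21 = (o/2 + 1)*(o - 7)*(o - 3)*(o - 1)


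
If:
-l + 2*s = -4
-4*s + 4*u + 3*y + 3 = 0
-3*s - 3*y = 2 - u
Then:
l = 5/4 - 15*y/4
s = -15*y/8 - 11/8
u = -21*y/8 - 17/8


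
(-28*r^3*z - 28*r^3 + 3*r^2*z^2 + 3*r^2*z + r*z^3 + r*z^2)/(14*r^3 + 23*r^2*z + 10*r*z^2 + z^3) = r*(-4*r*z - 4*r + z^2 + z)/(2*r^2 + 3*r*z + z^2)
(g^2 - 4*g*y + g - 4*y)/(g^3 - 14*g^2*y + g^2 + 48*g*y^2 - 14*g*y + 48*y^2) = (g - 4*y)/(g^2 - 14*g*y + 48*y^2)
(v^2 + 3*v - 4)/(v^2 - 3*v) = (v^2 + 3*v - 4)/(v*(v - 3))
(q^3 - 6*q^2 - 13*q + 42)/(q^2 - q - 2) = (q^2 - 4*q - 21)/(q + 1)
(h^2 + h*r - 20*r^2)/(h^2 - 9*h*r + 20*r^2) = (-h - 5*r)/(-h + 5*r)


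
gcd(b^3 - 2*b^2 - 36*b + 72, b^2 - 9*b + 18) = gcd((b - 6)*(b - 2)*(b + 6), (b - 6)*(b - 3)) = b - 6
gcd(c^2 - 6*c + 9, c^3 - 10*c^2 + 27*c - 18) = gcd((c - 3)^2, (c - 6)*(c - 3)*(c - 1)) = c - 3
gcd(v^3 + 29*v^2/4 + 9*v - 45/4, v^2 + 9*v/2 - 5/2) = v + 5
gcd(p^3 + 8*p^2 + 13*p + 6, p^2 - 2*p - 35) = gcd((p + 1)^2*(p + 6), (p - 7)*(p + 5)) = 1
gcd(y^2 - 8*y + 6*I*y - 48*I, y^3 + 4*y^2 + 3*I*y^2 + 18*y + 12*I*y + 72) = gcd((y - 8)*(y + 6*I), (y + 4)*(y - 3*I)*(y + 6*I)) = y + 6*I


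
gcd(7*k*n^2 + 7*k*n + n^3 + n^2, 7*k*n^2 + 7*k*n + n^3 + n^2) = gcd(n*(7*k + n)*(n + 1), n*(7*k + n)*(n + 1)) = 7*k*n^2 + 7*k*n + n^3 + n^2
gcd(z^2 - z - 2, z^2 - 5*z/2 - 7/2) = z + 1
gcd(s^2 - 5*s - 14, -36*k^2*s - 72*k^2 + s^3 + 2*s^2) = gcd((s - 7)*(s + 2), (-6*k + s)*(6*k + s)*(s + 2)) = s + 2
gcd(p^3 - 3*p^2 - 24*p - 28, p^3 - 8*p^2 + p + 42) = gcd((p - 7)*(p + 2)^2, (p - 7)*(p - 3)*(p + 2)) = p^2 - 5*p - 14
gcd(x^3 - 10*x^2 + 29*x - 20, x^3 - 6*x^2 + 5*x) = x^2 - 6*x + 5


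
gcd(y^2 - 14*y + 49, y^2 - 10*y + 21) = y - 7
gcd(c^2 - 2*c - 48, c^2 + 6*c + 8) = 1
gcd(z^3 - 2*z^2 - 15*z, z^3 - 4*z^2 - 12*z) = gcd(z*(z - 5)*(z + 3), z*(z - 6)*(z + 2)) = z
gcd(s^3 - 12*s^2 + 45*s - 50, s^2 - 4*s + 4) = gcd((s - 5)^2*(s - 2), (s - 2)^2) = s - 2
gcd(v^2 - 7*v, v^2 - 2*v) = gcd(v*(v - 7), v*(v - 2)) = v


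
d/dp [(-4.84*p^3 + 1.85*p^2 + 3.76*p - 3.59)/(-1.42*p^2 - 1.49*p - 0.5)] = (6.8728*p^4 + 14.4232*p^3 + 9.8427*p^2 - 12.0456*p - 7.2291)/(2.0164*p^4 + 4.2316*p^3 + 3.6401*p^2 + 1.49*p + 0.25)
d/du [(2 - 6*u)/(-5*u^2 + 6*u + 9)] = 2*(-15*u^2 + 10*u - 33)/(25*u^4 - 60*u^3 - 54*u^2 + 108*u + 81)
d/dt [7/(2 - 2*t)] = 7/(2*(t - 1)^2)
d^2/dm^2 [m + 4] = 0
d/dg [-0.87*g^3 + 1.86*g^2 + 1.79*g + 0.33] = -2.61*g^2 + 3.72*g + 1.79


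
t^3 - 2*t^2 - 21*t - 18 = (t - 6)*(t + 1)*(t + 3)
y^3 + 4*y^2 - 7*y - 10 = (y - 2)*(y + 1)*(y + 5)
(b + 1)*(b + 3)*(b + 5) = b^3 + 9*b^2 + 23*b + 15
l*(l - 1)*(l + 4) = l^3 + 3*l^2 - 4*l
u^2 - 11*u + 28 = (u - 7)*(u - 4)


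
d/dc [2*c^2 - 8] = 4*c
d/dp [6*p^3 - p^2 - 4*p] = 18*p^2 - 2*p - 4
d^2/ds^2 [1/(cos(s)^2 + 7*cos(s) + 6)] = (-4*sin(s)^4 + 27*sin(s)^2 + 273*cos(s)/4 - 21*cos(3*s)/4 + 63)/((cos(s) + 1)^3*(cos(s) + 6)^3)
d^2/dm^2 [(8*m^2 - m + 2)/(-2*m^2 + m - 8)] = 12*(-2*m^3 + 60*m^2 - 6*m - 79)/(8*m^6 - 12*m^5 + 102*m^4 - 97*m^3 + 408*m^2 - 192*m + 512)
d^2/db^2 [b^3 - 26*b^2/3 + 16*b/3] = 6*b - 52/3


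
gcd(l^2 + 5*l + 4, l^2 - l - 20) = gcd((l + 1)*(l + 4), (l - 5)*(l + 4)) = l + 4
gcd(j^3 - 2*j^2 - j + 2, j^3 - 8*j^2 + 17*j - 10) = j^2 - 3*j + 2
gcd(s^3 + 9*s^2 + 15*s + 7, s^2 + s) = s + 1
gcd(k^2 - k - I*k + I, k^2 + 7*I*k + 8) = k - I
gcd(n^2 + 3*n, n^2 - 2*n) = n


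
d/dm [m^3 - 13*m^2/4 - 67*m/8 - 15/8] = 3*m^2 - 13*m/2 - 67/8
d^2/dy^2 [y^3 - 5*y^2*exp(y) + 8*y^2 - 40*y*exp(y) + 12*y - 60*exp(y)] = -5*y^2*exp(y) - 60*y*exp(y) + 6*y - 150*exp(y) + 16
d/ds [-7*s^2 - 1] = -14*s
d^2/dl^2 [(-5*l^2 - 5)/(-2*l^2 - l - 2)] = 10*(-2*l^3 + 6*l + 1)/(8*l^6 + 12*l^5 + 30*l^4 + 25*l^3 + 30*l^2 + 12*l + 8)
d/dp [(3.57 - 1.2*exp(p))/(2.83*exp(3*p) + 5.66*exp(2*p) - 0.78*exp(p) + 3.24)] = (6.792*exp(3*p) - 23.5173*exp(2*p) - 40.4124*exp(p) - 1.1034)*exp(p)/(8.0089*exp(6*p) + 32.0356*exp(5*p) + 27.6208*exp(4*p) + 9.5088*exp(3*p) + 37.2852*exp(2*p) - 5.0544*exp(p) + 10.4976)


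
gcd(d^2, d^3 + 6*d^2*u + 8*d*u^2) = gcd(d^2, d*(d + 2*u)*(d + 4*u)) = d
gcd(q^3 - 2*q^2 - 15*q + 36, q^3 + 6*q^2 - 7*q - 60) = q^2 + q - 12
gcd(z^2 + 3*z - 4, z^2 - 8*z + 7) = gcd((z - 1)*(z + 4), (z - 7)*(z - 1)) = z - 1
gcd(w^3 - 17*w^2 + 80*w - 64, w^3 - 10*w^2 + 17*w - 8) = w^2 - 9*w + 8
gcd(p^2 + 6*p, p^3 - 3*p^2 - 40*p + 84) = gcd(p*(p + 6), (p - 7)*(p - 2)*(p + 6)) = p + 6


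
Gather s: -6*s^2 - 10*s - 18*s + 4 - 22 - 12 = -6*s^2 - 28*s - 30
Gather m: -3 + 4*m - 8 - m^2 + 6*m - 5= -m^2 + 10*m - 16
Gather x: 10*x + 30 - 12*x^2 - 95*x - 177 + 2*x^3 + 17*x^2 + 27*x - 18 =2*x^3 + 5*x^2 - 58*x - 165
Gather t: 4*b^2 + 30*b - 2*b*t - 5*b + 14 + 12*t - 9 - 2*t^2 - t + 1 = 4*b^2 + 25*b - 2*t^2 + t*(11 - 2*b) + 6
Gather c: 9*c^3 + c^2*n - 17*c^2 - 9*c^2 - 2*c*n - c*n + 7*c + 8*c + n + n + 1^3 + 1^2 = 9*c^3 + c^2*(n - 26) + c*(15 - 3*n) + 2*n + 2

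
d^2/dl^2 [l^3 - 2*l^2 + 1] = 6*l - 4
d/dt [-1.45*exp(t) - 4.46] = -1.45*exp(t)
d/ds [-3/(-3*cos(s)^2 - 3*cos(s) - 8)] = 9*(2*cos(s) + 1)*sin(s)/(3*cos(s)^2 + 3*cos(s) + 8)^2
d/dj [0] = 0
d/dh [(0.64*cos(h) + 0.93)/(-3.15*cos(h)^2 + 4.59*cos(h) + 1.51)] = (-2.016*cos(h)^2 - 5.859*cos(h) + 3.3023)*sin(h)/(9.9225*cos(h)^4 - 28.917*cos(h)^3 + 11.5551*cos(h)^2 + 13.8618*cos(h) + 2.2801)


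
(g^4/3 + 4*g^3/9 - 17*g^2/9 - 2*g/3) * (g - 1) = g^5/3 + g^4/9 - 7*g^3/3 + 11*g^2/9 + 2*g/3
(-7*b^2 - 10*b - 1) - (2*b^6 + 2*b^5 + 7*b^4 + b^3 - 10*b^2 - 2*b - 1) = -2*b^6 - 2*b^5 - 7*b^4 - b^3 + 3*b^2 - 8*b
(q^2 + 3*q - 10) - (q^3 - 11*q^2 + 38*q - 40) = -q^3 + 12*q^2 - 35*q + 30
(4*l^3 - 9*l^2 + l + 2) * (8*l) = 32*l^4 - 72*l^3 + 8*l^2 + 16*l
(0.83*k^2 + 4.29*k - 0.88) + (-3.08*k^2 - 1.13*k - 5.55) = -2.25*k^2 + 3.16*k - 6.43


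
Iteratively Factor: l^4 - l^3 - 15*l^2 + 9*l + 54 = (l + 3)*(l^3 - 4*l^2 - 3*l + 18) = (l + 2)*(l + 3)*(l^2 - 6*l + 9) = (l - 3)*(l + 2)*(l + 3)*(l - 3)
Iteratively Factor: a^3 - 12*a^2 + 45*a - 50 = (a - 5)*(a^2 - 7*a + 10) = (a - 5)^2*(a - 2)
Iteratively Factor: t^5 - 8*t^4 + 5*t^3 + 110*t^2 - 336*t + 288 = (t - 2)*(t^4 - 6*t^3 - 7*t^2 + 96*t - 144) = (t - 2)*(t + 4)*(t^3 - 10*t^2 + 33*t - 36) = (t - 3)*(t - 2)*(t + 4)*(t^2 - 7*t + 12) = (t - 4)*(t - 3)*(t - 2)*(t + 4)*(t - 3)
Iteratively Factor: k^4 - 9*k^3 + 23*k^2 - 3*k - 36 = (k - 3)*(k^3 - 6*k^2 + 5*k + 12) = (k - 3)*(k + 1)*(k^2 - 7*k + 12) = (k - 4)*(k - 3)*(k + 1)*(k - 3)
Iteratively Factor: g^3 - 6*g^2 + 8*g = (g - 4)*(g^2 - 2*g) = (g - 4)*(g - 2)*(g)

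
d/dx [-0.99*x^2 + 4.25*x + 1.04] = 4.25 - 1.98*x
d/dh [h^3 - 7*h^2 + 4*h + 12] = 3*h^2 - 14*h + 4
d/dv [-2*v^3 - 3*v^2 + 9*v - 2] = -6*v^2 - 6*v + 9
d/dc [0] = 0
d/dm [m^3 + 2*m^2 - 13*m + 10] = 3*m^2 + 4*m - 13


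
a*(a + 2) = a^2 + 2*a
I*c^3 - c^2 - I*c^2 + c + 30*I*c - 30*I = (c - 5*I)*(c + 6*I)*(I*c - I)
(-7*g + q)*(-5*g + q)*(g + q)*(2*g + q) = 70*g^4 + 81*g^3*q + g^2*q^2 - 9*g*q^3 + q^4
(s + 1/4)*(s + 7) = s^2 + 29*s/4 + 7/4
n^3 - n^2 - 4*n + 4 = (n - 2)*(n - 1)*(n + 2)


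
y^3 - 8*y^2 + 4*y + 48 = (y - 6)*(y - 4)*(y + 2)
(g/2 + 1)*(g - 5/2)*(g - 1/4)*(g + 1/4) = g^4/2 - g^3/4 - 81*g^2/32 + g/64 + 5/32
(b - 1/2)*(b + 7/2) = b^2 + 3*b - 7/4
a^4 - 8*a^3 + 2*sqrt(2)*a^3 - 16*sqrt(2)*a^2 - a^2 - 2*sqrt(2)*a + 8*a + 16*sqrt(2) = (a - 8)*(a - 1)*(a + 1)*(a + 2*sqrt(2))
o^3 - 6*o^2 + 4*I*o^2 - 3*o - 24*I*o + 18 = (o - 6)*(o + I)*(o + 3*I)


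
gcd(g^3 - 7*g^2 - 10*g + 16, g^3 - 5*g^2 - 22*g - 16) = g^2 - 6*g - 16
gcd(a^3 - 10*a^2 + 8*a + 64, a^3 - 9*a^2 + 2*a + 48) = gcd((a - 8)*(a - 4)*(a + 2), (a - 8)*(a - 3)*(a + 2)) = a^2 - 6*a - 16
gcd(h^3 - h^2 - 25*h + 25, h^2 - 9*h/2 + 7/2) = h - 1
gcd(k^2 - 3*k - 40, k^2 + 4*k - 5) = k + 5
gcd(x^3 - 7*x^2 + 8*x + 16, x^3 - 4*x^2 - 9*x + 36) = x - 4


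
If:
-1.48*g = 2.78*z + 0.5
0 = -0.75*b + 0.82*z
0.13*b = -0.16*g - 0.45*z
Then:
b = 0.20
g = -0.69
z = 0.19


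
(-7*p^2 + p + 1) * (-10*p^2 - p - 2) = 70*p^4 - 3*p^3 + 3*p^2 - 3*p - 2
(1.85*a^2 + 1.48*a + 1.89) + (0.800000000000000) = 1.85*a^2 + 1.48*a + 2.69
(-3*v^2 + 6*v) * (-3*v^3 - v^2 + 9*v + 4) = 9*v^5 - 15*v^4 - 33*v^3 + 42*v^2 + 24*v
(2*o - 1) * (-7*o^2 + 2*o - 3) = -14*o^3 + 11*o^2 - 8*o + 3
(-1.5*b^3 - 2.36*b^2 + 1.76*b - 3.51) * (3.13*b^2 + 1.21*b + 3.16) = -4.695*b^5 - 9.2018*b^4 - 2.0868*b^3 - 16.3143*b^2 + 1.3145*b - 11.0916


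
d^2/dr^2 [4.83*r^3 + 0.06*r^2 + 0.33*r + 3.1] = 28.98*r + 0.12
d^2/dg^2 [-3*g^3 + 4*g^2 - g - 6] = 8 - 18*g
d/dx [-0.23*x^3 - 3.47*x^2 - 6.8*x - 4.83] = -0.69*x^2 - 6.94*x - 6.8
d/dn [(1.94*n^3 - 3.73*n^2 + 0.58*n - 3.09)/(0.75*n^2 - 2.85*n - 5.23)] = (1.455*n^4 - 11.058*n^3 - 20.2431*n^2 + 43.6508*n - 11.8399)/(0.5625*n^4 - 4.275*n^3 + 0.2775*n^2 + 29.811*n + 27.3529)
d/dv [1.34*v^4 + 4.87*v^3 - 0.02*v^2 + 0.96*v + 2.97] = 5.36*v^3 + 14.61*v^2 - 0.04*v + 0.96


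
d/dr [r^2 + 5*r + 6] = 2*r + 5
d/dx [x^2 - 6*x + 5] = 2*x - 6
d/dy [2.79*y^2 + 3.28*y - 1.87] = 5.58*y + 3.28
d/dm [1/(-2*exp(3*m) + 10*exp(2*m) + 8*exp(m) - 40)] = (3*exp(2*m) - 10*exp(m) - 4)*exp(m)/(2*(exp(3*m) - 5*exp(2*m) - 4*exp(m) + 20)^2)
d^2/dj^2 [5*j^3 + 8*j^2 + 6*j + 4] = 30*j + 16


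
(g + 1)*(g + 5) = g^2 + 6*g + 5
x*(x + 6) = x^2 + 6*x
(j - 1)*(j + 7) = j^2 + 6*j - 7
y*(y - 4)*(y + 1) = y^3 - 3*y^2 - 4*y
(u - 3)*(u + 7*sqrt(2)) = u^2 - 3*u + 7*sqrt(2)*u - 21*sqrt(2)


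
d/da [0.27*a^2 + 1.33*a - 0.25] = 0.54*a + 1.33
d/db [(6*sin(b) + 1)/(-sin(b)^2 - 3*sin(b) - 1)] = (2*sin(b) - 3*cos(2*b))*cos(b)/(sin(b)^2 + 3*sin(b) + 1)^2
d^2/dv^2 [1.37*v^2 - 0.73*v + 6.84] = 2.74000000000000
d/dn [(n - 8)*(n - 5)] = 2*n - 13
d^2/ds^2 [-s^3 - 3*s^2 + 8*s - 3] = -6*s - 6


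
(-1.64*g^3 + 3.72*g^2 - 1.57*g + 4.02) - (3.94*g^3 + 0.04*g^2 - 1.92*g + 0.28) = -5.58*g^3 + 3.68*g^2 + 0.35*g + 3.74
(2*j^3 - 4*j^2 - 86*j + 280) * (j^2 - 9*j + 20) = 2*j^5 - 22*j^4 - 10*j^3 + 974*j^2 - 4240*j + 5600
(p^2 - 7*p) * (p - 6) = p^3 - 13*p^2 + 42*p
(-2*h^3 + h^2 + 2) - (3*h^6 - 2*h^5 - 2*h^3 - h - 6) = -3*h^6 + 2*h^5 + h^2 + h + 8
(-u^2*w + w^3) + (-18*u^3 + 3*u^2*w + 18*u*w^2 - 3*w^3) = -18*u^3 + 2*u^2*w + 18*u*w^2 - 2*w^3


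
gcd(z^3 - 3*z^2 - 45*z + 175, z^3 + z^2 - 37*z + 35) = z^2 + 2*z - 35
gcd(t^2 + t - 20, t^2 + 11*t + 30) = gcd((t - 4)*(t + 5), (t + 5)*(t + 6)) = t + 5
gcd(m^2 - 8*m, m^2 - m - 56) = m - 8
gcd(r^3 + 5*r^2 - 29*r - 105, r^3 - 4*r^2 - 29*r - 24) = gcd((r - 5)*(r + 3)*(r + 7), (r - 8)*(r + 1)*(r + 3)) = r + 3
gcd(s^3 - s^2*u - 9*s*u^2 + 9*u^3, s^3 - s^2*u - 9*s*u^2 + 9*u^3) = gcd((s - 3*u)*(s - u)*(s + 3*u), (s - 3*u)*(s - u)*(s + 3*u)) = s^3 - s^2*u - 9*s*u^2 + 9*u^3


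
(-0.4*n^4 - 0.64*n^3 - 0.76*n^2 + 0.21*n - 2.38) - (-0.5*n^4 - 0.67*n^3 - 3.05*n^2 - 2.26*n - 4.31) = 0.1*n^4 + 0.03*n^3 + 2.29*n^2 + 2.47*n + 1.93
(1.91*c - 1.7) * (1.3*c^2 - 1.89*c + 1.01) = 2.483*c^3 - 5.8199*c^2 + 5.1421*c - 1.717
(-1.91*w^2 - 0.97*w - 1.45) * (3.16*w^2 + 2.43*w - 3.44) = -6.0356*w^4 - 7.7065*w^3 - 0.3687*w^2 - 0.186700000000001*w + 4.988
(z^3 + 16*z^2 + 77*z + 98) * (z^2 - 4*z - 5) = z^5 + 12*z^4 + 8*z^3 - 290*z^2 - 777*z - 490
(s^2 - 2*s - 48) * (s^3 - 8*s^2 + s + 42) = s^5 - 10*s^4 - 31*s^3 + 424*s^2 - 132*s - 2016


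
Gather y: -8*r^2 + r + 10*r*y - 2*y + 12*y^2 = -8*r^2 + r + 12*y^2 + y*(10*r - 2)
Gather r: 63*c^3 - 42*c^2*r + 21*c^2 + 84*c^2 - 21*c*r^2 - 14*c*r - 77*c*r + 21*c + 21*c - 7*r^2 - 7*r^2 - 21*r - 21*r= 63*c^3 + 105*c^2 + 42*c + r^2*(-21*c - 14) + r*(-42*c^2 - 91*c - 42)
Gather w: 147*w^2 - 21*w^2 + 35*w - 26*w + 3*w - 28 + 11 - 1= 126*w^2 + 12*w - 18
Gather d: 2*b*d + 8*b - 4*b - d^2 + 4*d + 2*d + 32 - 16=4*b - d^2 + d*(2*b + 6) + 16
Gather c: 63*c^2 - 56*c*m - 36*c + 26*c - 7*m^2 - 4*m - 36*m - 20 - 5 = 63*c^2 + c*(-56*m - 10) - 7*m^2 - 40*m - 25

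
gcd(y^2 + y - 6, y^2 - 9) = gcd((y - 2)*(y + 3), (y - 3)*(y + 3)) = y + 3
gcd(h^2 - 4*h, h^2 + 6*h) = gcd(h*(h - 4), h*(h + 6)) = h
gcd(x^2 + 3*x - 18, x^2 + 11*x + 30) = x + 6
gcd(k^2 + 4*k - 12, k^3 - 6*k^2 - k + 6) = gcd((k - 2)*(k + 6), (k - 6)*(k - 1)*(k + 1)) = 1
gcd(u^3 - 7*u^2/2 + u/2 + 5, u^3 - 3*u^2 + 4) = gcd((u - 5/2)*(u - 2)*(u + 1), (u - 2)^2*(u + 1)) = u^2 - u - 2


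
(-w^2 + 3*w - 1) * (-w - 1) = w^3 - 2*w^2 - 2*w + 1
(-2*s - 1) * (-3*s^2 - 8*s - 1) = 6*s^3 + 19*s^2 + 10*s + 1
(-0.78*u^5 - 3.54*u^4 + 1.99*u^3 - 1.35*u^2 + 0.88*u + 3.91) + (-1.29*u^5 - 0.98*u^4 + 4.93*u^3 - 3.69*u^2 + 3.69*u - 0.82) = -2.07*u^5 - 4.52*u^4 + 6.92*u^3 - 5.04*u^2 + 4.57*u + 3.09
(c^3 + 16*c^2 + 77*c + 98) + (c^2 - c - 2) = c^3 + 17*c^2 + 76*c + 96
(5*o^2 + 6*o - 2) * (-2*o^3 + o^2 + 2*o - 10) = -10*o^5 - 7*o^4 + 20*o^3 - 40*o^2 - 64*o + 20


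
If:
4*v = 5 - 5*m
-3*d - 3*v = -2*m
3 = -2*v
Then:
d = 89/30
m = 11/5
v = -3/2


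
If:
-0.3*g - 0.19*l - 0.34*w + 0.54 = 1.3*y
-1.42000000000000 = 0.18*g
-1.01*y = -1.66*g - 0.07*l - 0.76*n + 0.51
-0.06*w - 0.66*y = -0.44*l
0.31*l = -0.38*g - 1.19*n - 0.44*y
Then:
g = -7.89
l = -6.56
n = 7.34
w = 44.35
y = -8.41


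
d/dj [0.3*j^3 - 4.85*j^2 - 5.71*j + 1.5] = 0.9*j^2 - 9.7*j - 5.71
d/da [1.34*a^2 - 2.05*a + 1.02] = 2.68*a - 2.05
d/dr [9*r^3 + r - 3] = 27*r^2 + 1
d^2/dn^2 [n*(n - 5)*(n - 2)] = 6*n - 14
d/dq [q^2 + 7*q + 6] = 2*q + 7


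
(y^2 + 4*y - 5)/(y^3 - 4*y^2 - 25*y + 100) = (y - 1)/(y^2 - 9*y + 20)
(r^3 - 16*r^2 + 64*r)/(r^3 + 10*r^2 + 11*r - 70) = r*(r^2 - 16*r + 64)/(r^3 + 10*r^2 + 11*r - 70)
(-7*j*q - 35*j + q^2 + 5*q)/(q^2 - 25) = (-7*j + q)/(q - 5)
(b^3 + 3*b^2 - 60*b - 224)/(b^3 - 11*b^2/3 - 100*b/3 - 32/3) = 3*(b + 7)/(3*b + 1)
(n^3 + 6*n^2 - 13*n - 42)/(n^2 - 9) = (n^2 + 9*n + 14)/(n + 3)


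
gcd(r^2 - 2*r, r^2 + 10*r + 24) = 1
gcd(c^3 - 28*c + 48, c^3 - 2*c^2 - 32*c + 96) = c^2 + 2*c - 24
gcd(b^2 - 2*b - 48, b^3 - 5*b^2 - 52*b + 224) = b - 8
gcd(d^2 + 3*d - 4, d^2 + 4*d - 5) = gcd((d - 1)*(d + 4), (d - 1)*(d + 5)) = d - 1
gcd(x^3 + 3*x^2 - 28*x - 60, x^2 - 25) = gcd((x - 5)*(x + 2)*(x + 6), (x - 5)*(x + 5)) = x - 5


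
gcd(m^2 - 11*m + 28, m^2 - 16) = m - 4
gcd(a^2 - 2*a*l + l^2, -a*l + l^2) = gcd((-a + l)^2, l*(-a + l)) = a - l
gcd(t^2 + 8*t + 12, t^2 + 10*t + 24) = t + 6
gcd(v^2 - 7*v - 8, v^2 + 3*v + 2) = v + 1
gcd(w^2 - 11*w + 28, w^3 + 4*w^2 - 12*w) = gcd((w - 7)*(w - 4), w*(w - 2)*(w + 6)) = 1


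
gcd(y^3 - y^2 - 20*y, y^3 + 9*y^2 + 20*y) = y^2 + 4*y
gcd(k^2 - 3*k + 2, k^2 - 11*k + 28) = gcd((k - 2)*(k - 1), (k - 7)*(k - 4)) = 1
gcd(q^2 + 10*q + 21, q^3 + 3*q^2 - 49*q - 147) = q^2 + 10*q + 21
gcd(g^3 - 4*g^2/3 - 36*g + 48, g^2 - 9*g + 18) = g - 6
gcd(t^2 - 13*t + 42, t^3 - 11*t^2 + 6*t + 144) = t - 6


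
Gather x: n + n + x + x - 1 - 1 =2*n + 2*x - 2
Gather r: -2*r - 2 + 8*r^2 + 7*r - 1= 8*r^2 + 5*r - 3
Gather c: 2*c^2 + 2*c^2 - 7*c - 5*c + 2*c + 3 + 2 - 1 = 4*c^2 - 10*c + 4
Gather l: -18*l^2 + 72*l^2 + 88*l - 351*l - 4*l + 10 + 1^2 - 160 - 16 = 54*l^2 - 267*l - 165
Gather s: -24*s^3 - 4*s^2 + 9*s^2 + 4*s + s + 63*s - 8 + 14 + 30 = -24*s^3 + 5*s^2 + 68*s + 36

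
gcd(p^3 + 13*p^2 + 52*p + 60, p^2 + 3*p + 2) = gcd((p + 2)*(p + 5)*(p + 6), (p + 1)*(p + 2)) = p + 2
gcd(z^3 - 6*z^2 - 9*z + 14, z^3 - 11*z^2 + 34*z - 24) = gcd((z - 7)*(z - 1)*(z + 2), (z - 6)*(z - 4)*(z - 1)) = z - 1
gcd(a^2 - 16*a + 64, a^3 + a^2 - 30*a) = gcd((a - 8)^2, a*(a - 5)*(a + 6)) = 1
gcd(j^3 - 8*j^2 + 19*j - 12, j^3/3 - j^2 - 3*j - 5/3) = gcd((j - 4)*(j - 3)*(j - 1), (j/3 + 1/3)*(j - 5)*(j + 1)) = 1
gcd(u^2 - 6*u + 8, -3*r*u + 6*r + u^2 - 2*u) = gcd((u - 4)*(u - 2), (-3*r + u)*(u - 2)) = u - 2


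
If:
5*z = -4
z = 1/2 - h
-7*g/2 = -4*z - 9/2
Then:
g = 13/35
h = 13/10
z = -4/5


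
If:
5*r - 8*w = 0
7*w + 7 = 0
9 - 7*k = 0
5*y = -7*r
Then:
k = 9/7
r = -8/5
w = -1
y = 56/25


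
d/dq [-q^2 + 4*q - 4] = 4 - 2*q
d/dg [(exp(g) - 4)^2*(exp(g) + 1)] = (exp(g) - 4)*(3*exp(g) - 2)*exp(g)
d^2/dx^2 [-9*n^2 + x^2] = 2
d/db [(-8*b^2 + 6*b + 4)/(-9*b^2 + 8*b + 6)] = 2*(-5*b^2 - 12*b + 2)/(81*b^4 - 144*b^3 - 44*b^2 + 96*b + 36)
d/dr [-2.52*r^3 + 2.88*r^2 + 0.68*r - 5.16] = -7.56*r^2 + 5.76*r + 0.68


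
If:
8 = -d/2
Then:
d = -16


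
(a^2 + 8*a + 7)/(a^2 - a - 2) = (a + 7)/(a - 2)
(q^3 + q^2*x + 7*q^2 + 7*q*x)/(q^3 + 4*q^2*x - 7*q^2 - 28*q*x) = (q^2 + q*x + 7*q + 7*x)/(q^2 + 4*q*x - 7*q - 28*x)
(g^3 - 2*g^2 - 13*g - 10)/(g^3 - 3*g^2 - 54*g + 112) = (g^3 - 2*g^2 - 13*g - 10)/(g^3 - 3*g^2 - 54*g + 112)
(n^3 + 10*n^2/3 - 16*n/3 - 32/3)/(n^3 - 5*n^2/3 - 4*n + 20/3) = (3*n^2 + 16*n + 16)/(3*n^2 + n - 10)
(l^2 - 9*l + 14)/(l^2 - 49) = (l - 2)/(l + 7)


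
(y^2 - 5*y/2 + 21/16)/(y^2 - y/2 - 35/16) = (4*y - 3)/(4*y + 5)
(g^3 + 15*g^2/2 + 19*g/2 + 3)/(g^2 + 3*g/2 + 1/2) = g + 6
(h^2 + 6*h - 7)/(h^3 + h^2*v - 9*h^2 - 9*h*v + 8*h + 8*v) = (h + 7)/(h^2 + h*v - 8*h - 8*v)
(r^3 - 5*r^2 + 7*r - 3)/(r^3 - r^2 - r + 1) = (r - 3)/(r + 1)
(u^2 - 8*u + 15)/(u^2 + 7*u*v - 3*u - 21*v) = (u - 5)/(u + 7*v)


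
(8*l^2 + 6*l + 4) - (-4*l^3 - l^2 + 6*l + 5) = 4*l^3 + 9*l^2 - 1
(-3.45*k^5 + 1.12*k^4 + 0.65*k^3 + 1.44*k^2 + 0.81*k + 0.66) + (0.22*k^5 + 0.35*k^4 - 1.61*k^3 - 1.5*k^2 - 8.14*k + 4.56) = -3.23*k^5 + 1.47*k^4 - 0.96*k^3 - 0.0600000000000001*k^2 - 7.33*k + 5.22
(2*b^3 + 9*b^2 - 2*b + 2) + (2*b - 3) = 2*b^3 + 9*b^2 - 1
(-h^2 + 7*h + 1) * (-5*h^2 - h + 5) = 5*h^4 - 34*h^3 - 17*h^2 + 34*h + 5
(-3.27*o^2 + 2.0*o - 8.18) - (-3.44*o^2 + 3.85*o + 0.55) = 0.17*o^2 - 1.85*o - 8.73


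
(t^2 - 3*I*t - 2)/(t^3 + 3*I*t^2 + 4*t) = (t - 2*I)/(t*(t + 4*I))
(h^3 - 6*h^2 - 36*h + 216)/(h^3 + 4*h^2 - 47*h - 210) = (h^2 - 12*h + 36)/(h^2 - 2*h - 35)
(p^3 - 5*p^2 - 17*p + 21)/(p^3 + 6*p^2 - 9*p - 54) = (p^2 - 8*p + 7)/(p^2 + 3*p - 18)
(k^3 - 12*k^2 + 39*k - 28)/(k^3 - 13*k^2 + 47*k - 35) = (k - 4)/(k - 5)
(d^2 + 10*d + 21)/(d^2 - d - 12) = (d + 7)/(d - 4)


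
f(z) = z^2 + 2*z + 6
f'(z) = 2*z + 2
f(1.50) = 11.25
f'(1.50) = 5.00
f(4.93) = 40.16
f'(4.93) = 11.86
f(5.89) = 52.47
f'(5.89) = 13.78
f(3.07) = 21.56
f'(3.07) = 8.14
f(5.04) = 41.48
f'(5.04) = 12.08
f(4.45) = 34.70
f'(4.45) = 10.90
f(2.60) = 17.96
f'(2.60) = 7.20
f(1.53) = 11.40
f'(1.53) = 5.06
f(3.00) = 21.00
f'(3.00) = 8.00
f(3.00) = 21.00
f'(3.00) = 8.00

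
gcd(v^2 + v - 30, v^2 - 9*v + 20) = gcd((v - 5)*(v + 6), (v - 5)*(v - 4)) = v - 5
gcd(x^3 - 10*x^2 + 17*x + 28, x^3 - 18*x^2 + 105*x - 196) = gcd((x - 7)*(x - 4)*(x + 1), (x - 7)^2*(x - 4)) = x^2 - 11*x + 28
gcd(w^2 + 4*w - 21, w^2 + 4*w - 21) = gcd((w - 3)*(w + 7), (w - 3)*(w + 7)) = w^2 + 4*w - 21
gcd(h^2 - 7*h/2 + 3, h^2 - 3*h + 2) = h - 2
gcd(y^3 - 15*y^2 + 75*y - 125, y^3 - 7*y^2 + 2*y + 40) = y - 5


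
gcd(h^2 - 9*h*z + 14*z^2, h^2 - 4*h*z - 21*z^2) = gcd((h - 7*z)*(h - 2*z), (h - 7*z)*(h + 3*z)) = -h + 7*z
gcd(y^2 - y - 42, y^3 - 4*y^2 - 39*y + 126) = y^2 - y - 42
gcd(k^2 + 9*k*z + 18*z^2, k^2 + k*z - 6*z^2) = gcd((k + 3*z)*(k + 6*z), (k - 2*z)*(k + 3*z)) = k + 3*z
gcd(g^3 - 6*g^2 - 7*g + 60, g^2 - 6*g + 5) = g - 5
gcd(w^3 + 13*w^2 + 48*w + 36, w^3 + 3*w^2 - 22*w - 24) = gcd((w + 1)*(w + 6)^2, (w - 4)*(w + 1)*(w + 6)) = w^2 + 7*w + 6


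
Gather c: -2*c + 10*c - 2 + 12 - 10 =8*c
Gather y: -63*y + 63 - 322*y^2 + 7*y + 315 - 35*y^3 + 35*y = -35*y^3 - 322*y^2 - 21*y + 378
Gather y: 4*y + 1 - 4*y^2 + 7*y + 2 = -4*y^2 + 11*y + 3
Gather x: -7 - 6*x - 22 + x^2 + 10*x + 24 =x^2 + 4*x - 5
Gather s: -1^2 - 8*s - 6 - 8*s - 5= -16*s - 12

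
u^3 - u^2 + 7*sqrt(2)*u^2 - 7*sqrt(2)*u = u*(u - 1)*(u + 7*sqrt(2))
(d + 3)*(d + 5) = d^2 + 8*d + 15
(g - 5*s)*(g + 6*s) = g^2 + g*s - 30*s^2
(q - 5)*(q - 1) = q^2 - 6*q + 5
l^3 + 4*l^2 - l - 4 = (l - 1)*(l + 1)*(l + 4)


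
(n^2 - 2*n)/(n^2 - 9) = n*(n - 2)/(n^2 - 9)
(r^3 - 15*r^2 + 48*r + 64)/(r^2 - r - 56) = (r^2 - 7*r - 8)/(r + 7)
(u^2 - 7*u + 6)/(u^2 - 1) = (u - 6)/(u + 1)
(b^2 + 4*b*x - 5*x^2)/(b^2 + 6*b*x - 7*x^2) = (b + 5*x)/(b + 7*x)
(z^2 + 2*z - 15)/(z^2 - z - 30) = (z - 3)/(z - 6)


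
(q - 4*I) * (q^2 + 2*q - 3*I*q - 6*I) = q^3 + 2*q^2 - 7*I*q^2 - 12*q - 14*I*q - 24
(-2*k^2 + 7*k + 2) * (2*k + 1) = -4*k^3 + 12*k^2 + 11*k + 2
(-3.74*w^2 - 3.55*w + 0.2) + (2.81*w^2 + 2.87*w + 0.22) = -0.93*w^2 - 0.68*w + 0.42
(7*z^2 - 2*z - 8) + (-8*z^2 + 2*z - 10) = -z^2 - 18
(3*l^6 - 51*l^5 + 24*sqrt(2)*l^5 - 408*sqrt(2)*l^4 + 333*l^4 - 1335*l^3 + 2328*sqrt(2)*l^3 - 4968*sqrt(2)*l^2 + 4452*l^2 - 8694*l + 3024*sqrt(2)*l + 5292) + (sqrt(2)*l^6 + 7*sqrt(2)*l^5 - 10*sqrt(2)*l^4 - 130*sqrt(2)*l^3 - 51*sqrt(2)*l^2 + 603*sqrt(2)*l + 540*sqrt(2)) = sqrt(2)*l^6 + 3*l^6 - 51*l^5 + 31*sqrt(2)*l^5 - 418*sqrt(2)*l^4 + 333*l^4 - 1335*l^3 + 2198*sqrt(2)*l^3 - 5019*sqrt(2)*l^2 + 4452*l^2 - 8694*l + 3627*sqrt(2)*l + 540*sqrt(2) + 5292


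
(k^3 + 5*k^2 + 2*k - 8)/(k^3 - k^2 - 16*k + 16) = (k + 2)/(k - 4)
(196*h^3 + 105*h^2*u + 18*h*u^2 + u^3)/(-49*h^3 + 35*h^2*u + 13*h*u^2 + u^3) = (4*h + u)/(-h + u)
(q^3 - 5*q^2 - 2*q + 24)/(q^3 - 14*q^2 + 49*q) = (q^3 - 5*q^2 - 2*q + 24)/(q*(q^2 - 14*q + 49))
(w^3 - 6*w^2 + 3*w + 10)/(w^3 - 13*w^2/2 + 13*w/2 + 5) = 2*(w + 1)/(2*w + 1)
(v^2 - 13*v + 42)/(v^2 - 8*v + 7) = (v - 6)/(v - 1)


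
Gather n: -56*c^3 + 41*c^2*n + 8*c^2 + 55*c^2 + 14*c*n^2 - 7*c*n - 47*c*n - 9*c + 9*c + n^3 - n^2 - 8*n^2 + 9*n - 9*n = -56*c^3 + 63*c^2 + n^3 + n^2*(14*c - 9) + n*(41*c^2 - 54*c)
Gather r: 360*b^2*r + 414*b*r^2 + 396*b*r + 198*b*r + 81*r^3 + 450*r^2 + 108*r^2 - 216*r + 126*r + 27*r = 81*r^3 + r^2*(414*b + 558) + r*(360*b^2 + 594*b - 63)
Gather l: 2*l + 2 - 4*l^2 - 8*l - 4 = -4*l^2 - 6*l - 2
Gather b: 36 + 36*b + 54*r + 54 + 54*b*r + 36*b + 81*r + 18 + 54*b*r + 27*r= b*(108*r + 72) + 162*r + 108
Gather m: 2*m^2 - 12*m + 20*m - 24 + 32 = 2*m^2 + 8*m + 8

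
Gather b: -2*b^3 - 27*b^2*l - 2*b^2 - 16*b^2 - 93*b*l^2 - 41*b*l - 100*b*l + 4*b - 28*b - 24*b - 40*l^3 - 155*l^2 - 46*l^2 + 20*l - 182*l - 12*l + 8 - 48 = -2*b^3 + b^2*(-27*l - 18) + b*(-93*l^2 - 141*l - 48) - 40*l^3 - 201*l^2 - 174*l - 40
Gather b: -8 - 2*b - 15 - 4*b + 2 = -6*b - 21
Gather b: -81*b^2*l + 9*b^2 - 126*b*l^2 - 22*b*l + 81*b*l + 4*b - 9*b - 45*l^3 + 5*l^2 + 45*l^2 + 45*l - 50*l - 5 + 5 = b^2*(9 - 81*l) + b*(-126*l^2 + 59*l - 5) - 45*l^3 + 50*l^2 - 5*l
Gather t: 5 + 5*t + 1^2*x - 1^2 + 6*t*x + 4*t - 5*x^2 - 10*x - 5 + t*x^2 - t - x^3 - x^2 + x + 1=t*(x^2 + 6*x + 8) - x^3 - 6*x^2 - 8*x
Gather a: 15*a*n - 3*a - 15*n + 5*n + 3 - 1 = a*(15*n - 3) - 10*n + 2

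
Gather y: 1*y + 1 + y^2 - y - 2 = y^2 - 1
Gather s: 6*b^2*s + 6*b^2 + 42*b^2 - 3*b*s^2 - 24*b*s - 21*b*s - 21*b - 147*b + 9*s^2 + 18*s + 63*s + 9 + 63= 48*b^2 - 168*b + s^2*(9 - 3*b) + s*(6*b^2 - 45*b + 81) + 72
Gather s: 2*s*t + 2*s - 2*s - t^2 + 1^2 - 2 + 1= 2*s*t - t^2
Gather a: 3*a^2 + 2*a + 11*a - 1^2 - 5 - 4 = 3*a^2 + 13*a - 10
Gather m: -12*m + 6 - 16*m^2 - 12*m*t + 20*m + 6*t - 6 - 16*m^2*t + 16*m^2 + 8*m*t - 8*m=-16*m^2*t - 4*m*t + 6*t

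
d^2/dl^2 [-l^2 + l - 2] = -2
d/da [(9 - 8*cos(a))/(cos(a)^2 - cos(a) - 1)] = (-8*cos(a)^2 + 18*cos(a) - 17)*sin(a)/(sin(a)^2 + cos(a))^2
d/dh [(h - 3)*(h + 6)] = 2*h + 3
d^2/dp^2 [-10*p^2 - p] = -20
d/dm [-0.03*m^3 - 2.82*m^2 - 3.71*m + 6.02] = -0.09*m^2 - 5.64*m - 3.71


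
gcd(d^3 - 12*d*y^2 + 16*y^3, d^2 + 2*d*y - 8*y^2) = -d^2 - 2*d*y + 8*y^2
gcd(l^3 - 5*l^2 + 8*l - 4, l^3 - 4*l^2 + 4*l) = l^2 - 4*l + 4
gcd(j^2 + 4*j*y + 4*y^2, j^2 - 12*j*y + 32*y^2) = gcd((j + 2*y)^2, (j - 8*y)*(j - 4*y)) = 1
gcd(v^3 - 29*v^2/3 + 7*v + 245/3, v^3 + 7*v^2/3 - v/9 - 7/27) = v + 7/3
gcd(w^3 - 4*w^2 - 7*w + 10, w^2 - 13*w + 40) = w - 5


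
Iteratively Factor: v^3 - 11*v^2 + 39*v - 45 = (v - 5)*(v^2 - 6*v + 9) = (v - 5)*(v - 3)*(v - 3)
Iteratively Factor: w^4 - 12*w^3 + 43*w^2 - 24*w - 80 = (w - 4)*(w^3 - 8*w^2 + 11*w + 20) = (w - 4)^2*(w^2 - 4*w - 5) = (w - 4)^2*(w + 1)*(w - 5)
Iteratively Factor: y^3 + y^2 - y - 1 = (y + 1)*(y^2 - 1) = (y + 1)^2*(y - 1)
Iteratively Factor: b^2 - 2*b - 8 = (b + 2)*(b - 4)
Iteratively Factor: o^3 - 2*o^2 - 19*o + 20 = (o + 4)*(o^2 - 6*o + 5) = (o - 1)*(o + 4)*(o - 5)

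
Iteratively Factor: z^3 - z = (z - 1)*(z^2 + z) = (z - 1)*(z + 1)*(z)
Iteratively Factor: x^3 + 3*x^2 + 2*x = (x)*(x^2 + 3*x + 2) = x*(x + 1)*(x + 2)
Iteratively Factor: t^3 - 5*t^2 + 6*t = (t - 2)*(t^2 - 3*t) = t*(t - 2)*(t - 3)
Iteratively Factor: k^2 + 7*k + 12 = (k + 3)*(k + 4)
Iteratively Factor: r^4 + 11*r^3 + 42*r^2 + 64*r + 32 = (r + 4)*(r^3 + 7*r^2 + 14*r + 8) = (r + 2)*(r + 4)*(r^2 + 5*r + 4) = (r + 1)*(r + 2)*(r + 4)*(r + 4)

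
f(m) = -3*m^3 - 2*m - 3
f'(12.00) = -1298.00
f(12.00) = -5211.00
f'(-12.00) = -1298.00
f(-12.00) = 5205.00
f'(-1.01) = -11.18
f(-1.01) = 2.11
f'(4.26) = -165.33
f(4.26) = -243.45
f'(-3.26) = -97.65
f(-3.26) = 107.46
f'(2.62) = -63.78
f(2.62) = -62.19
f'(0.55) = -4.72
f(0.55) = -4.60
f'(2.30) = -49.61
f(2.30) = -44.10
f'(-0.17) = -2.26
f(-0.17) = -2.65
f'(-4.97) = -224.31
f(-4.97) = 375.23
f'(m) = -9*m^2 - 2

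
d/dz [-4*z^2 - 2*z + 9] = -8*z - 2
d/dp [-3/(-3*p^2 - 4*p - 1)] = 6*(-3*p - 2)/(3*p^2 + 4*p + 1)^2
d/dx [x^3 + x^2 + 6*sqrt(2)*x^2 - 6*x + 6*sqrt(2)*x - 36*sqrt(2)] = 3*x^2 + 2*x + 12*sqrt(2)*x - 6 + 6*sqrt(2)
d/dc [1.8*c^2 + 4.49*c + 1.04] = 3.6*c + 4.49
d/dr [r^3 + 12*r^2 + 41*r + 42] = 3*r^2 + 24*r + 41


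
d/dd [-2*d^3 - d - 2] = -6*d^2 - 1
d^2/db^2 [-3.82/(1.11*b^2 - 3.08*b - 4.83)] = (-9.413244*b^2 + 26.119632*b + 3.82*(2.22*b - 3.08)*(4.44*b - 6.16) + 40.960332)/(-1.11*b^2 + 3.08*b + 4.83)^3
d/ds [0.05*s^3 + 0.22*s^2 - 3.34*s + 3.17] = 0.15*s^2 + 0.44*s - 3.34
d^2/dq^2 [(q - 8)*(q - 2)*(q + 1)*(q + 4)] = 12*q^2 - 30*q - 60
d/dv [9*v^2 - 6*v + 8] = 18*v - 6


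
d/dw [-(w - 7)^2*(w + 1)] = (5 - 3*w)*(w - 7)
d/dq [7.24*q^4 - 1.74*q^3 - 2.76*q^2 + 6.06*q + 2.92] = 28.96*q^3 - 5.22*q^2 - 5.52*q + 6.06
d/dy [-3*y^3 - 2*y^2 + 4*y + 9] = -9*y^2 - 4*y + 4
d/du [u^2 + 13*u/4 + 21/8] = 2*u + 13/4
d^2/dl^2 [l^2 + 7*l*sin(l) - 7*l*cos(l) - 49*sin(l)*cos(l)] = 7*sqrt(2)*l*cos(l + pi/4) + 98*sin(2*l) + 14*sqrt(2)*sin(l + pi/4) + 2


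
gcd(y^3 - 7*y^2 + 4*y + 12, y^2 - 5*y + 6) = y - 2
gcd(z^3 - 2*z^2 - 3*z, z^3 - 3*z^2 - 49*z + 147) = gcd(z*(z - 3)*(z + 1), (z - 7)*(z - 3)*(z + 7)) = z - 3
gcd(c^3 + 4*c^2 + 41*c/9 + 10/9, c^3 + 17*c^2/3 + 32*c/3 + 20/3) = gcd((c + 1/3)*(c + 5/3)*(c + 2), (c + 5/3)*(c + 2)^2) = c^2 + 11*c/3 + 10/3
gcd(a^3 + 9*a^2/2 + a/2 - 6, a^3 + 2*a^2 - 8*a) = a + 4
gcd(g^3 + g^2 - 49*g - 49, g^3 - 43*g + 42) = g + 7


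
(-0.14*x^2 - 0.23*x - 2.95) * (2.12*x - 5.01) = -0.2968*x^3 + 0.2138*x^2 - 5.1017*x + 14.7795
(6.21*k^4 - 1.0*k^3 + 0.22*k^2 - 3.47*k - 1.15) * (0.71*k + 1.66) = 4.4091*k^5 + 9.5986*k^4 - 1.5038*k^3 - 2.0985*k^2 - 6.5767*k - 1.909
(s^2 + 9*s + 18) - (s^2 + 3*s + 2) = 6*s + 16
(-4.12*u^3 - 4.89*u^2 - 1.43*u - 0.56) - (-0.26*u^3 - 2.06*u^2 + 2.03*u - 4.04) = -3.86*u^3 - 2.83*u^2 - 3.46*u + 3.48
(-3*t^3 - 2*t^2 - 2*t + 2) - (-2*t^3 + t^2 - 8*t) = -t^3 - 3*t^2 + 6*t + 2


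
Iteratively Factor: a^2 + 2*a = (a + 2)*(a)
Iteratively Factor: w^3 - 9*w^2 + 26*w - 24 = (w - 3)*(w^2 - 6*w + 8) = (w - 4)*(w - 3)*(w - 2)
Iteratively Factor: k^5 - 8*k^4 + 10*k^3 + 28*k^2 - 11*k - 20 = (k + 1)*(k^4 - 9*k^3 + 19*k^2 + 9*k - 20) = (k + 1)^2*(k^3 - 10*k^2 + 29*k - 20) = (k - 1)*(k + 1)^2*(k^2 - 9*k + 20) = (k - 5)*(k - 1)*(k + 1)^2*(k - 4)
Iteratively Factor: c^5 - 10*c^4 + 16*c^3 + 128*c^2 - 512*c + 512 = (c + 4)*(c^4 - 14*c^3 + 72*c^2 - 160*c + 128) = (c - 4)*(c + 4)*(c^3 - 10*c^2 + 32*c - 32) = (c - 4)^2*(c + 4)*(c^2 - 6*c + 8) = (c - 4)^2*(c - 2)*(c + 4)*(c - 4)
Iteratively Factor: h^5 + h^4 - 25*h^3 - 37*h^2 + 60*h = (h)*(h^4 + h^3 - 25*h^2 - 37*h + 60) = h*(h - 1)*(h^3 + 2*h^2 - 23*h - 60) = h*(h - 5)*(h - 1)*(h^2 + 7*h + 12) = h*(h - 5)*(h - 1)*(h + 4)*(h + 3)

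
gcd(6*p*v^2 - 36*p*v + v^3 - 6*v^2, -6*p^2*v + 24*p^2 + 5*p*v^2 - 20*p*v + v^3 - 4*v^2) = 6*p + v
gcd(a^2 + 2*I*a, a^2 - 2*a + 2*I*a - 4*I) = a + 2*I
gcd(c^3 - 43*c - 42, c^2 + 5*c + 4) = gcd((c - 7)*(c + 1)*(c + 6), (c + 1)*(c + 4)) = c + 1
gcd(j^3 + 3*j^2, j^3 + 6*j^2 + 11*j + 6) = j + 3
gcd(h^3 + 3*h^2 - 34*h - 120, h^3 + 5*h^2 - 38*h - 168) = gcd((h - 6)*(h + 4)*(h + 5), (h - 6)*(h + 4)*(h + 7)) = h^2 - 2*h - 24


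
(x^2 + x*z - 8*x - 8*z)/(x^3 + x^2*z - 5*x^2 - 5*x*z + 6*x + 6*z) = (x - 8)/(x^2 - 5*x + 6)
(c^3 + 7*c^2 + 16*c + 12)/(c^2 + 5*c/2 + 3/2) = 2*(c^3 + 7*c^2 + 16*c + 12)/(2*c^2 + 5*c + 3)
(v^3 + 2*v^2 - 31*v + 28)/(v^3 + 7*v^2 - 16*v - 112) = (v - 1)/(v + 4)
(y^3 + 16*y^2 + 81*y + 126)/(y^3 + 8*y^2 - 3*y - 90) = (y^2 + 10*y + 21)/(y^2 + 2*y - 15)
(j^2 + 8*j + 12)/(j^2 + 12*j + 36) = (j + 2)/(j + 6)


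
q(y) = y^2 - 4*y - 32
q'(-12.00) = -28.00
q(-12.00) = 160.00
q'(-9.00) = -22.00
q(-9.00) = 85.00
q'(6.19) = 8.38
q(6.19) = -18.44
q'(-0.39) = -4.78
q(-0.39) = -30.29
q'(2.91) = 1.82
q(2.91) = -35.17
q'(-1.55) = -7.10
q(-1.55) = -23.40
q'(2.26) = 0.52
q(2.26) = -35.93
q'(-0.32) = -4.64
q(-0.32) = -30.62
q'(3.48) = 2.96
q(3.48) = -33.81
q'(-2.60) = -9.20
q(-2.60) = -14.84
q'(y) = 2*y - 4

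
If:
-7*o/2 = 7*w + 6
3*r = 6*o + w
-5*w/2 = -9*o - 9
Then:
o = -312/287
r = -654/287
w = -90/287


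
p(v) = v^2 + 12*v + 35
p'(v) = 2*v + 12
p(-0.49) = 29.36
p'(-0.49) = 11.02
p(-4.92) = 0.17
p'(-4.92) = 2.16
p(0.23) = 37.81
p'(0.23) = 12.46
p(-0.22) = 32.41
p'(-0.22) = 11.56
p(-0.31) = 31.38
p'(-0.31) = 11.38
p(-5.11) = -0.21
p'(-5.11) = 1.78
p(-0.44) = 29.91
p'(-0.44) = 11.12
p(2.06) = 63.96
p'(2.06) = 16.12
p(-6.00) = -1.00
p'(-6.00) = 0.00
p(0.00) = 35.00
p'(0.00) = 12.00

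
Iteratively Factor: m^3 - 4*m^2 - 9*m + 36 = (m - 4)*(m^2 - 9) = (m - 4)*(m + 3)*(m - 3)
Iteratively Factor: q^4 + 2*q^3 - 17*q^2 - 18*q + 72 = (q + 3)*(q^3 - q^2 - 14*q + 24) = (q - 3)*(q + 3)*(q^2 + 2*q - 8) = (q - 3)*(q + 3)*(q + 4)*(q - 2)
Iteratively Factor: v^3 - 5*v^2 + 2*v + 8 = (v + 1)*(v^2 - 6*v + 8) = (v - 2)*(v + 1)*(v - 4)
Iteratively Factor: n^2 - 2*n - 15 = (n - 5)*(n + 3)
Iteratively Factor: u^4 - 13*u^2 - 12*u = (u + 1)*(u^3 - u^2 - 12*u) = (u - 4)*(u + 1)*(u^2 + 3*u) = u*(u - 4)*(u + 1)*(u + 3)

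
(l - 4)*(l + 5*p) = l^2 + 5*l*p - 4*l - 20*p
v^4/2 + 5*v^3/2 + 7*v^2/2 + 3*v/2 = v*(v/2 + 1/2)*(v + 1)*(v + 3)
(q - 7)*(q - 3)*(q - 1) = q^3 - 11*q^2 + 31*q - 21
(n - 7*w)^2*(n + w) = n^3 - 13*n^2*w + 35*n*w^2 + 49*w^3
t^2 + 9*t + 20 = (t + 4)*(t + 5)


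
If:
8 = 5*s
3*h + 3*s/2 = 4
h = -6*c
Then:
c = -4/45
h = 8/15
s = 8/5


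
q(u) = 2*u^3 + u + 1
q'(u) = 6*u^2 + 1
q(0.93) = 3.54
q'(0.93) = 6.19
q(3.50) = 90.25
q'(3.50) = 74.50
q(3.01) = 58.55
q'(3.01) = 55.36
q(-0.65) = -0.20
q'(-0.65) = 3.54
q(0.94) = 3.60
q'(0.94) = 6.30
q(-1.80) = -12.46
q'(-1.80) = 20.44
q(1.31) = 6.81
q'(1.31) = 11.30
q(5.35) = 312.61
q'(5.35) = 172.74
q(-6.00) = -437.00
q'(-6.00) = 217.00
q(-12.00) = -3467.00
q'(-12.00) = 865.00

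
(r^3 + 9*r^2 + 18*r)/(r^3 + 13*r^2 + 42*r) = (r + 3)/(r + 7)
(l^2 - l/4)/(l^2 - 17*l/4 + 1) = l/(l - 4)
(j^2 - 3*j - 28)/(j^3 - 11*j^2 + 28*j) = (j + 4)/(j*(j - 4))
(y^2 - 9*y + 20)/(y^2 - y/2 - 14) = 2*(y - 5)/(2*y + 7)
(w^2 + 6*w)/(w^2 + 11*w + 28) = w*(w + 6)/(w^2 + 11*w + 28)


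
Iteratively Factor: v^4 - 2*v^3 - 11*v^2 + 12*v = (v - 4)*(v^3 + 2*v^2 - 3*v) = (v - 4)*(v + 3)*(v^2 - v) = (v - 4)*(v - 1)*(v + 3)*(v)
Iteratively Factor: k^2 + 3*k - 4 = (k + 4)*(k - 1)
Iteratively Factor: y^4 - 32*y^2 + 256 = (y - 4)*(y^3 + 4*y^2 - 16*y - 64) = (y - 4)*(y + 4)*(y^2 - 16) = (y - 4)*(y + 4)^2*(y - 4)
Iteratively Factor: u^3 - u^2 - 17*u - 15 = (u + 3)*(u^2 - 4*u - 5) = (u + 1)*(u + 3)*(u - 5)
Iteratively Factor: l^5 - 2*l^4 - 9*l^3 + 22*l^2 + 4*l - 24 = (l - 2)*(l^4 - 9*l^2 + 4*l + 12) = (l - 2)^2*(l^3 + 2*l^2 - 5*l - 6) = (l - 2)^2*(l + 3)*(l^2 - l - 2) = (l - 2)^3*(l + 3)*(l + 1)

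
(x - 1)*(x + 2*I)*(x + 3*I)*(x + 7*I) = x^4 - x^3 + 12*I*x^3 - 41*x^2 - 12*I*x^2 + 41*x - 42*I*x + 42*I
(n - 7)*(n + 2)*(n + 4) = n^3 - n^2 - 34*n - 56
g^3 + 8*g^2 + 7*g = g*(g + 1)*(g + 7)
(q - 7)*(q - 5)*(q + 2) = q^3 - 10*q^2 + 11*q + 70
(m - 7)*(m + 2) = m^2 - 5*m - 14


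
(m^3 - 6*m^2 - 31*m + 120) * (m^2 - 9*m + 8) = m^5 - 15*m^4 + 31*m^3 + 351*m^2 - 1328*m + 960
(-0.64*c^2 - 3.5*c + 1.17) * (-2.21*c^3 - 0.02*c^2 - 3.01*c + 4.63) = 1.4144*c^5 + 7.7478*c^4 - 0.5893*c^3 + 7.5484*c^2 - 19.7267*c + 5.4171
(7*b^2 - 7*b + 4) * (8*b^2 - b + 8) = 56*b^4 - 63*b^3 + 95*b^2 - 60*b + 32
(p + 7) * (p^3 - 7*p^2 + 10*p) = p^4 - 39*p^2 + 70*p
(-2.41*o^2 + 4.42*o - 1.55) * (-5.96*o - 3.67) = 14.3636*o^3 - 17.4985*o^2 - 6.9834*o + 5.6885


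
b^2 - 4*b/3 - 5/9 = (b - 5/3)*(b + 1/3)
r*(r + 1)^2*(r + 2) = r^4 + 4*r^3 + 5*r^2 + 2*r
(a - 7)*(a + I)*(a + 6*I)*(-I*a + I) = -I*a^4 + 7*a^3 + 8*I*a^3 - 56*a^2 - I*a^2 + 49*a - 48*I*a + 42*I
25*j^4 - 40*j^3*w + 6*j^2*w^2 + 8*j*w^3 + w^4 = (-j + w)^2*(5*j + w)^2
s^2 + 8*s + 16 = (s + 4)^2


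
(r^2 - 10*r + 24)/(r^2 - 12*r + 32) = (r - 6)/(r - 8)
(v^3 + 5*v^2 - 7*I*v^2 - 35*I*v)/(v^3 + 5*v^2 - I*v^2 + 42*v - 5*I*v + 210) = v/(v + 6*I)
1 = 1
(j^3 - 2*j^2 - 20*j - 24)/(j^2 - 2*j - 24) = (j^2 + 4*j + 4)/(j + 4)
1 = 1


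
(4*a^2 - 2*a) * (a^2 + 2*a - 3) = 4*a^4 + 6*a^3 - 16*a^2 + 6*a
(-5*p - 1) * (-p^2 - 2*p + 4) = 5*p^3 + 11*p^2 - 18*p - 4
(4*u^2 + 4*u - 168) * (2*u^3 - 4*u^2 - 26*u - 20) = 8*u^5 - 8*u^4 - 456*u^3 + 488*u^2 + 4288*u + 3360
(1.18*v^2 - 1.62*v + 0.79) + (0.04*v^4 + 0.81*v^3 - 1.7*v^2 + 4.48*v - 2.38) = 0.04*v^4 + 0.81*v^3 - 0.52*v^2 + 2.86*v - 1.59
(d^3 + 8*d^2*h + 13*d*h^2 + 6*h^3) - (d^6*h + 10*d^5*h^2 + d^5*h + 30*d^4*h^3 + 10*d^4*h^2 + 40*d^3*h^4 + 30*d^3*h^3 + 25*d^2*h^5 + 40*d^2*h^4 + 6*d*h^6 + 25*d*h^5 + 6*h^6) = -d^6*h - 10*d^5*h^2 - d^5*h - 30*d^4*h^3 - 10*d^4*h^2 - 40*d^3*h^4 - 30*d^3*h^3 + d^3 - 25*d^2*h^5 - 40*d^2*h^4 + 8*d^2*h - 6*d*h^6 - 25*d*h^5 + 13*d*h^2 - 6*h^6 + 6*h^3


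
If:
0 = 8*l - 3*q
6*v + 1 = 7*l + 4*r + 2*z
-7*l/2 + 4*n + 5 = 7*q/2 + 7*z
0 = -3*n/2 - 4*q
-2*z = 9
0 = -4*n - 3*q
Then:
No Solution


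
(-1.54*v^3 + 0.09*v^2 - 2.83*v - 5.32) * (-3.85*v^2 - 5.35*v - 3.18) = 5.929*v^5 + 7.8925*v^4 + 15.3112*v^3 + 35.3363*v^2 + 37.4614*v + 16.9176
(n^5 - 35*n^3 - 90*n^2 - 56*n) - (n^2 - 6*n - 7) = n^5 - 35*n^3 - 91*n^2 - 50*n + 7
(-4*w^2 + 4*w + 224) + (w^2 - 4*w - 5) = 219 - 3*w^2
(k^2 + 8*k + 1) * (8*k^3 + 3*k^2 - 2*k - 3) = 8*k^5 + 67*k^4 + 30*k^3 - 16*k^2 - 26*k - 3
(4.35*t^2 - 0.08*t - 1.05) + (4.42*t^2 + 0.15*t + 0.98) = 8.77*t^2 + 0.07*t - 0.0700000000000001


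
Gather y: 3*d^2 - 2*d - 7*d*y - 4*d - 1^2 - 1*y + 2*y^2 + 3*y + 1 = 3*d^2 - 6*d + 2*y^2 + y*(2 - 7*d)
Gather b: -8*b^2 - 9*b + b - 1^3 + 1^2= -8*b^2 - 8*b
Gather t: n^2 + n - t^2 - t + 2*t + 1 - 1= n^2 + n - t^2 + t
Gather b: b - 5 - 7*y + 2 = b - 7*y - 3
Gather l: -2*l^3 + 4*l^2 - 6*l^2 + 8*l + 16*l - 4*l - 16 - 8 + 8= -2*l^3 - 2*l^2 + 20*l - 16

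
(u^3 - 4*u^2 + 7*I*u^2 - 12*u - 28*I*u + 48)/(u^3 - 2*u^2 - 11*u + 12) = (u^2 + 7*I*u - 12)/(u^2 + 2*u - 3)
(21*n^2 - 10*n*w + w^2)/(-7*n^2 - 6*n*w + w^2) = (-3*n + w)/(n + w)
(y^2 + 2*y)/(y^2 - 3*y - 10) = y/(y - 5)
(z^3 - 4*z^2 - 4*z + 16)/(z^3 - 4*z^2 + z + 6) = (z^2 - 2*z - 8)/(z^2 - 2*z - 3)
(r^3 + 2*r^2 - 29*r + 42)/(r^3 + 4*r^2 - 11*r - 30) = (r^2 + 5*r - 14)/(r^2 + 7*r + 10)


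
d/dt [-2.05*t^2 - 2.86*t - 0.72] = -4.1*t - 2.86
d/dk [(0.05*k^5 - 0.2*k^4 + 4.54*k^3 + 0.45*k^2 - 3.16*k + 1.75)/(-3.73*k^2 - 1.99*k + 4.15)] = (-0.5595*k^6 + 1.094*k^5 - 14.7027*k^4 - 21.3892*k^3 + 43.8407*k^2 + 16.79*k - 9.6315)/(13.9129*k^4 + 14.8454*k^3 - 26.9989*k^2 - 16.517*k + 17.2225)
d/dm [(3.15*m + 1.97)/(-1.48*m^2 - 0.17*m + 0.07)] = (4.662*m^2 + 5.8312*m + 0.5554)/(2.1904*m^4 + 0.5032*m^3 - 0.1783*m^2 - 0.0238*m + 0.0049)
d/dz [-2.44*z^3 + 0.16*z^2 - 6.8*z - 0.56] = -7.32*z^2 + 0.32*z - 6.8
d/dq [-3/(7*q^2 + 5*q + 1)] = 3*(14*q + 5)/(7*q^2 + 5*q + 1)^2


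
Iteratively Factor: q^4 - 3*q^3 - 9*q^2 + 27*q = (q - 3)*(q^3 - 9*q) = (q - 3)*(q + 3)*(q^2 - 3*q) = (q - 3)^2*(q + 3)*(q)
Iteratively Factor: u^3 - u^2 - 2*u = (u)*(u^2 - u - 2) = u*(u - 2)*(u + 1)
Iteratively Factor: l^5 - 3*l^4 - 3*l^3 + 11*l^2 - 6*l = (l - 3)*(l^4 - 3*l^2 + 2*l) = l*(l - 3)*(l^3 - 3*l + 2) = l*(l - 3)*(l - 1)*(l^2 + l - 2) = l*(l - 3)*(l - 1)^2*(l + 2)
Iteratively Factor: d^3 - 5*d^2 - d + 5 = (d + 1)*(d^2 - 6*d + 5) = (d - 1)*(d + 1)*(d - 5)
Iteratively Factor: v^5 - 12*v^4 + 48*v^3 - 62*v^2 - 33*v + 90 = (v - 2)*(v^4 - 10*v^3 + 28*v^2 - 6*v - 45) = (v - 3)*(v - 2)*(v^3 - 7*v^2 + 7*v + 15) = (v - 3)*(v - 2)*(v + 1)*(v^2 - 8*v + 15) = (v - 3)^2*(v - 2)*(v + 1)*(v - 5)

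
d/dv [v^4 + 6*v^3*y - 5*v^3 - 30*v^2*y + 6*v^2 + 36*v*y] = 4*v^3 + 18*v^2*y - 15*v^2 - 60*v*y + 12*v + 36*y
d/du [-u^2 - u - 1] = -2*u - 1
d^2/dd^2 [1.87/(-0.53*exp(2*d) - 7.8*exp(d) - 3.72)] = (-1.87*(1.06*exp(d) + 7.8)*(2.12*exp(d) + 15.6)*exp(d) + (3.9644*exp(d) + 14.586)*(0.53*exp(2*d) + 7.8*exp(d) + 3.72))*exp(d)/(0.53*exp(2*d) + 7.8*exp(d) + 3.72)^3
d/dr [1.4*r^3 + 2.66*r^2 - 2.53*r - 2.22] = 4.2*r^2 + 5.32*r - 2.53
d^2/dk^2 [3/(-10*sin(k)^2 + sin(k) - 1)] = 3*(400*sin(k)^4 - 30*sin(k)^3 - 639*sin(k)^2 + 61*sin(k) + 18)/(10*sin(k)^2 - sin(k) + 1)^3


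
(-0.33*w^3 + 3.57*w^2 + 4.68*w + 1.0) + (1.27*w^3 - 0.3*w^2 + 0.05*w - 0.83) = 0.94*w^3 + 3.27*w^2 + 4.73*w + 0.17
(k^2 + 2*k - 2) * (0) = 0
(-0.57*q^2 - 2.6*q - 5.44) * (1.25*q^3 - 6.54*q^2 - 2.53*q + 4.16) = -0.7125*q^5 + 0.4778*q^4 + 11.6461*q^3 + 39.7844*q^2 + 2.9472*q - 22.6304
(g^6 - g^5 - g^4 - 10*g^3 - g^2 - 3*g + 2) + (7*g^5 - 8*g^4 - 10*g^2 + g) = g^6 + 6*g^5 - 9*g^4 - 10*g^3 - 11*g^2 - 2*g + 2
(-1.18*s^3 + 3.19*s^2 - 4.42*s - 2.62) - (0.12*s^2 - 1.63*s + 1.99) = -1.18*s^3 + 3.07*s^2 - 2.79*s - 4.61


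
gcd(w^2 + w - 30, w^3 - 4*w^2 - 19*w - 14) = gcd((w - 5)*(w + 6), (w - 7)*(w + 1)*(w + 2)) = 1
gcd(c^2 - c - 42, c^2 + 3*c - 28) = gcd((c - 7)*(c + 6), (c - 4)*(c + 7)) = 1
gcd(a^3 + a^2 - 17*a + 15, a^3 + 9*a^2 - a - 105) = a^2 + 2*a - 15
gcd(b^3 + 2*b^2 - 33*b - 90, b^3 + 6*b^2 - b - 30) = b^2 + 8*b + 15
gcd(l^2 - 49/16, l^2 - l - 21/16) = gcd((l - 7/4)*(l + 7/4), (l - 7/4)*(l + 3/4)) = l - 7/4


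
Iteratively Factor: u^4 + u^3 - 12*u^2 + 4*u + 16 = (u - 2)*(u^3 + 3*u^2 - 6*u - 8) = (u - 2)^2*(u^2 + 5*u + 4) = (u - 2)^2*(u + 1)*(u + 4)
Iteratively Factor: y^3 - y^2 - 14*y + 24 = (y + 4)*(y^2 - 5*y + 6) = (y - 3)*(y + 4)*(y - 2)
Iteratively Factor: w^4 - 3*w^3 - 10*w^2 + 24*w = (w - 4)*(w^3 + w^2 - 6*w) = (w - 4)*(w - 2)*(w^2 + 3*w) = w*(w - 4)*(w - 2)*(w + 3)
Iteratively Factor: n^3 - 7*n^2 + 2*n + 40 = (n - 5)*(n^2 - 2*n - 8) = (n - 5)*(n + 2)*(n - 4)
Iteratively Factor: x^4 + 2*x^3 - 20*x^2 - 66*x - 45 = (x + 3)*(x^3 - x^2 - 17*x - 15) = (x + 1)*(x + 3)*(x^2 - 2*x - 15) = (x + 1)*(x + 3)^2*(x - 5)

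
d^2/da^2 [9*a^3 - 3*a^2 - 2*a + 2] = 54*a - 6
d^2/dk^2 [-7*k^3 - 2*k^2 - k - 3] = -42*k - 4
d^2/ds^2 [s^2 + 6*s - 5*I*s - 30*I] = 2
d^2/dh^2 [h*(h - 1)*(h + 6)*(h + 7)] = 12*h^2 + 72*h + 58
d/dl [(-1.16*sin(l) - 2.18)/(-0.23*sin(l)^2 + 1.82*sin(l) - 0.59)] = (-0.2668*sin(l)^2 - 1.0028*sin(l) + 4.652)*cos(l)/(0.0529*sin(l)^4 - 0.8372*sin(l)^3 + 3.5838*sin(l)^2 - 2.1476*sin(l) + 0.3481)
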